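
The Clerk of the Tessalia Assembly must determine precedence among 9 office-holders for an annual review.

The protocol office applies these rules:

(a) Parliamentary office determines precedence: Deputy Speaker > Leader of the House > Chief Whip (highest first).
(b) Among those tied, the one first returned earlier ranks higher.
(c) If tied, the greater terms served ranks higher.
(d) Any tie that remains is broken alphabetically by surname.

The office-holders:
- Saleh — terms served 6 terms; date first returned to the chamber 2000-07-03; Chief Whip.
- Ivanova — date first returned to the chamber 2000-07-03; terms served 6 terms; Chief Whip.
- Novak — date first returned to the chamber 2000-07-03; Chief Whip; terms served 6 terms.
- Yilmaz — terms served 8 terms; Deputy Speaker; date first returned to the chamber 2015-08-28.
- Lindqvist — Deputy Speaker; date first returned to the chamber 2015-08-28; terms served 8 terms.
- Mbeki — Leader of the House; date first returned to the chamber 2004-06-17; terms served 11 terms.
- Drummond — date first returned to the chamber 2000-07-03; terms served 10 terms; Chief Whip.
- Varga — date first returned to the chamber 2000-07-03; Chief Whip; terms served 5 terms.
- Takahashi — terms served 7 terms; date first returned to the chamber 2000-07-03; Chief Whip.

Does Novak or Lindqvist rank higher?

By parliamentary office: Lindqvist and Yilmaz (Deputy Speaker); then Mbeki (Leader of the House); then Drummond, Takahashi, Ivanova, Novak, Saleh and Varga (Chief Whip).
Lindqvist and Yilmaz both have date first returned to the chamber 2015-08-28, so the next rule applies.
Lindqvist and Yilmaz both have terms served 8 terms, so the next rule applies.
Among Lindqvist and Yilmaz, alphabetically by surname: Lindqvist before Yilmaz.
Drummond, Takahashi, Ivanova, Novak, Saleh and Varga all have date first returned to the chamber 2000-07-03, so the next rule applies.
Among Drummond, Takahashi, Ivanova, Novak, Saleh and Varga, by terms served (higher first): Drummond (10 terms) before Takahashi (7 terms) before Ivanova, Novak and Saleh (6 terms) before Varga (5 terms).
Among Ivanova, Novak and Saleh, alphabetically by surname: Ivanova before Novak before Saleh.
So Lindqvist takes precedence.

Lindqvist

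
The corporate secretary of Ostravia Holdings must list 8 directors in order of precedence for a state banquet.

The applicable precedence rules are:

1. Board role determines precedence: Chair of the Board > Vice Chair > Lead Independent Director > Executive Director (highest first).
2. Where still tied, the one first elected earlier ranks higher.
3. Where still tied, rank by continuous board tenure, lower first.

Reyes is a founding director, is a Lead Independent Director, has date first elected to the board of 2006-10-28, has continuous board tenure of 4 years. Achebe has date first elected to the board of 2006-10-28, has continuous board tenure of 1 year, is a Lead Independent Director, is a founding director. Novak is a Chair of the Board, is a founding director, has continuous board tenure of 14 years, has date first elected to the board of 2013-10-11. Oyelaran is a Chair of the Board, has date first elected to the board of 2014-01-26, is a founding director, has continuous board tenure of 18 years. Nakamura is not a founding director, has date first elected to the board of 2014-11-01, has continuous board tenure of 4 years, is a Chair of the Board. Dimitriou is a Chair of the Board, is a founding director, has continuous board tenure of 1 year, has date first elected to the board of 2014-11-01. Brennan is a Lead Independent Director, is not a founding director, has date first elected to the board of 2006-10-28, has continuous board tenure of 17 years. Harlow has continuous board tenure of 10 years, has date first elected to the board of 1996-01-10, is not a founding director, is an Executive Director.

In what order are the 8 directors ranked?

By board role: Novak, Oyelaran, Dimitriou and Nakamura (Chair of the Board); then Achebe, Reyes and Brennan (Lead Independent Director); then Harlow (Executive Director).
Among Novak, Oyelaran, Dimitriou and Nakamura, by date first elected to the board (earlier first): Novak (2013-10-11) before Oyelaran (2014-01-26) before Dimitriou and Nakamura (2014-11-01).
Among Dimitriou and Nakamura, by continuous board tenure (lower first): Dimitriou (1 year) before Nakamura (4 years).
Achebe, Reyes and Brennan all have date first elected to the board 2006-10-28, so the next rule applies.
Among Achebe, Reyes and Brennan, by continuous board tenure (lower first): Achebe (1 year) before Reyes (4 years) before Brennan (17 years).
Full order: Novak, Oyelaran, Dimitriou, Nakamura, Achebe, Reyes, Brennan, Harlow.

Novak, Oyelaran, Dimitriou, Nakamura, Achebe, Reyes, Brennan, Harlow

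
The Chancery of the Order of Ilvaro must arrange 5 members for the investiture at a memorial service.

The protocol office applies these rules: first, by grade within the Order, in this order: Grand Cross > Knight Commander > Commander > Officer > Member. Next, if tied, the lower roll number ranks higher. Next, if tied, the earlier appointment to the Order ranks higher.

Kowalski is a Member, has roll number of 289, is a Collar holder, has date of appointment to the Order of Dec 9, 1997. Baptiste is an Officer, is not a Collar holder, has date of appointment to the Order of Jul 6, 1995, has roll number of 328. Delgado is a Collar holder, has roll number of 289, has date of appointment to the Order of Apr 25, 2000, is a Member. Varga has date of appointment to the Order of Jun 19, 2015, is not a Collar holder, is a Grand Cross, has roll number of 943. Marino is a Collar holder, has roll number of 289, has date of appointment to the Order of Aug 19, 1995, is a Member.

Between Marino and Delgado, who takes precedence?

Marino

By grade within the Order: Varga (Grand Cross); then Baptiste (Officer); then Marino, Kowalski and Delgado (Member).
Marino, Kowalski and Delgado all have roll number 289, so the next rule applies.
Among Marino, Kowalski and Delgado, by date of appointment to the Order (earlier first): Marino (Aug 19, 1995) before Kowalski (Dec 9, 1997) before Delgado (Apr 25, 2000).
So Marino takes precedence.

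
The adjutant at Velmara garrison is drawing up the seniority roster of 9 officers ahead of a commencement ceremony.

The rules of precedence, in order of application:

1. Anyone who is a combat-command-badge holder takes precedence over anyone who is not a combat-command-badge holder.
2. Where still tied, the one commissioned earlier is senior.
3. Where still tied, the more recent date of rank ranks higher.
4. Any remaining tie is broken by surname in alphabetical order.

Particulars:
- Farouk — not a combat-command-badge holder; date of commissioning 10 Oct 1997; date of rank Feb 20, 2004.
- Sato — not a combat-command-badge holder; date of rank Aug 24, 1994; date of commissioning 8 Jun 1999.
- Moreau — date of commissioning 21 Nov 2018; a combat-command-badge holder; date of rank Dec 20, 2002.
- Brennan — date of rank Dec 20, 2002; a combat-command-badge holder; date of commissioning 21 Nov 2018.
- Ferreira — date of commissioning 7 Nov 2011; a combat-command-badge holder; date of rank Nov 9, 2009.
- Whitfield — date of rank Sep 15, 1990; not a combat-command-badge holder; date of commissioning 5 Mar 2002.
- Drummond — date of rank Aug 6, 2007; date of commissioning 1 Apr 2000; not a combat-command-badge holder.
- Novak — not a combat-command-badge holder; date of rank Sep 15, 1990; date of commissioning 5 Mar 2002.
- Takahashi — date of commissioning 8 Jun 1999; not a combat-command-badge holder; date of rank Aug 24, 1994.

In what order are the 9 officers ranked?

Ferreira, Brennan, Moreau, Farouk, Sato, Takahashi, Drummond, Novak, Whitfield

By the first rule: Ferreira, Brennan and Moreau (each a combat-command-badge holder); then Farouk, Sato, Takahashi, Drummond, Novak and Whitfield (each not a combat-command-badge holder).
Among Ferreira, Brennan and Moreau, by date of commissioning (earlier first): Ferreira (7 Nov 2011) before Brennan and Moreau (21 Nov 2018).
Brennan and Moreau both have date of rank Dec 20, 2002, so the next rule applies.
Among Brennan and Moreau, alphabetically by surname: Brennan before Moreau.
Among Farouk, Sato, Takahashi, Drummond, Novak and Whitfield, by date of commissioning (earlier first): Farouk (10 Oct 1997) before Sato and Takahashi (8 Jun 1999) before Drummond (1 Apr 2000) before Novak and Whitfield (5 Mar 2002).
Sato and Takahashi both have date of rank Aug 24, 1994, so the next rule applies.
Among Sato and Takahashi, alphabetically by surname: Sato before Takahashi.
Novak and Whitfield both have date of rank Sep 15, 1990, so the next rule applies.
Among Novak and Whitfield, alphabetically by surname: Novak before Whitfield.
Full order: Ferreira, Brennan, Moreau, Farouk, Sato, Takahashi, Drummond, Novak, Whitfield.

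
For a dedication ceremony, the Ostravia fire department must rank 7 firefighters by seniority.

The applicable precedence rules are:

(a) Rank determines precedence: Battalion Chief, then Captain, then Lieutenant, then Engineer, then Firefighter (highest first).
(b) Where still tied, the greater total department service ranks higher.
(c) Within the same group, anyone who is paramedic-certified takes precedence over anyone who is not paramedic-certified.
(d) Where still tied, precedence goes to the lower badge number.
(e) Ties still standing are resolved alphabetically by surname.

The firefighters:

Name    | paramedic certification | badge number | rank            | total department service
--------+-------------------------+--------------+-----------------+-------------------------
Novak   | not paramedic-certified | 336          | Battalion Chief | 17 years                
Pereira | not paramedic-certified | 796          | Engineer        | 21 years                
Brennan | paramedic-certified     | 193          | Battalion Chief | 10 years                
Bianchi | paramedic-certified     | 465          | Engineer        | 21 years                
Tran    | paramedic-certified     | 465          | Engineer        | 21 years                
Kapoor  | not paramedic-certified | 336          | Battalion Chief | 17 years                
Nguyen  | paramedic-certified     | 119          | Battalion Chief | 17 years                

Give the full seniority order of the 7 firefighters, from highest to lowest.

By rank: Nguyen, Kapoor, Novak and Brennan (Battalion Chief); then Bianchi, Tran and Pereira (Engineer).
Among Nguyen, Kapoor, Novak and Brennan, by total department service (higher first): Nguyen, Kapoor and Novak (17 years) before Brennan (10 years).
Among Nguyen, Kapoor and Novak, paramedic-certified before not paramedic-certified: Nguyen (paramedic-certified) before Kapoor and Novak (not paramedic-certified).
Kapoor and Novak both have badge number 336, so the next rule applies.
Among Kapoor and Novak, alphabetically by surname: Kapoor before Novak.
Bianchi, Tran and Pereira all have total department service 21 years, so the next rule applies.
Among Bianchi, Tran and Pereira, paramedic-certified before not paramedic-certified: Bianchi and Tran (paramedic-certified) before Pereira (not paramedic-certified).
Bianchi and Tran both have badge number 465, so the next rule applies.
Among Bianchi and Tran, alphabetically by surname: Bianchi before Tran.
Full order: Nguyen, Kapoor, Novak, Brennan, Bianchi, Tran, Pereira.

Nguyen, Kapoor, Novak, Brennan, Bianchi, Tran, Pereira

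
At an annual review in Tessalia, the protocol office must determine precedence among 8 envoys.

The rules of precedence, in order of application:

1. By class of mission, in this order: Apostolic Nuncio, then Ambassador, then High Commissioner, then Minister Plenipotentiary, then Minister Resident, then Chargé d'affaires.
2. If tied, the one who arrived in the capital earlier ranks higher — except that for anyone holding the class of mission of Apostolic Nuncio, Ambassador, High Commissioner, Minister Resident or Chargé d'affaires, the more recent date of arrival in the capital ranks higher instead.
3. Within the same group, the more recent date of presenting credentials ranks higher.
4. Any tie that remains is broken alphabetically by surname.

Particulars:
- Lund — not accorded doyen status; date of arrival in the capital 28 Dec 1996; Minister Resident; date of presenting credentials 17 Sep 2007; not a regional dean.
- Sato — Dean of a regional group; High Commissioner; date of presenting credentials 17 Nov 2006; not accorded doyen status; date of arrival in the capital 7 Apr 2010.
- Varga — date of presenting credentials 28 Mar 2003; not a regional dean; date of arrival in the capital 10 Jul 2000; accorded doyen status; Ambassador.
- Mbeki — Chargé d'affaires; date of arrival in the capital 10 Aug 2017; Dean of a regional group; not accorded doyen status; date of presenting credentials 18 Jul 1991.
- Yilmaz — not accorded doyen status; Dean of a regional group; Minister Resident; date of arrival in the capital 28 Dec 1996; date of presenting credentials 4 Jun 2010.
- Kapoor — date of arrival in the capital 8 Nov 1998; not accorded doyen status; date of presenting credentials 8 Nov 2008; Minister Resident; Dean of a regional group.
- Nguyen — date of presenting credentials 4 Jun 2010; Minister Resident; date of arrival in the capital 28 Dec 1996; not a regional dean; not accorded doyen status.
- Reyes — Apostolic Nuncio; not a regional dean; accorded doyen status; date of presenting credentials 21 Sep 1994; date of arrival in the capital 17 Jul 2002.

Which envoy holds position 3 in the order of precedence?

By class of mission: Reyes (Apostolic Nuncio); then Varga (Ambassador); then Sato (High Commissioner); then Kapoor, Nguyen, Yilmaz and Lund (Minister Resident); then Mbeki (Chargé d'affaires).
Among Kapoor, Nguyen, Yilmaz and Lund, by date of arrival in the capital (later first) (reversed rule for this group): Kapoor (8 Nov 1998) before Nguyen, Yilmaz and Lund (28 Dec 1996).
Among Nguyen, Yilmaz and Lund, by date of presenting credentials (later first): Nguyen and Yilmaz (4 Jun 2010) before Lund (17 Sep 2007).
Among Nguyen and Yilmaz, alphabetically by surname: Nguyen before Yilmaz.
Order: Reyes, Varga, Sato, Kapoor, Nguyen, Yilmaz, Lund, Mbeki.

Sato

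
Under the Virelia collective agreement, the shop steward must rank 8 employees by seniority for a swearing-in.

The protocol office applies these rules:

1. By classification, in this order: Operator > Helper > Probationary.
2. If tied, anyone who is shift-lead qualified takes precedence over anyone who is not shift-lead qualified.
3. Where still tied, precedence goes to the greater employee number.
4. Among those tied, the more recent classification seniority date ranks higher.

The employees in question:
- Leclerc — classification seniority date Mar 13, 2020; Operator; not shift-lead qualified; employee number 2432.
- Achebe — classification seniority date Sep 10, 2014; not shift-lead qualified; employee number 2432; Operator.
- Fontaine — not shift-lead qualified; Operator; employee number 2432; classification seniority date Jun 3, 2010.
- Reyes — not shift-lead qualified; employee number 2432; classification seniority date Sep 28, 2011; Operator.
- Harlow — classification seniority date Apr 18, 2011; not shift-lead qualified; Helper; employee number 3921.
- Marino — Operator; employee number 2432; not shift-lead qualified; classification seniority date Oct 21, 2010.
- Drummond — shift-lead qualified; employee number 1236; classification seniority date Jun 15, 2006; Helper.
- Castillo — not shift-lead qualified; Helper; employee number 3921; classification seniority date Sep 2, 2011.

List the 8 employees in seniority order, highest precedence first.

By classification: Leclerc, Achebe, Reyes, Marino and Fontaine (Operator); then Drummond, Castillo and Harlow (Helper).
Leclerc, Achebe, Reyes, Marino and Fontaine are each not shift-lead qualified, so the next rule applies.
Leclerc, Achebe, Reyes, Marino and Fontaine all have employee number 2432, so the next rule applies.
Among Leclerc, Achebe, Reyes, Marino and Fontaine, by classification seniority date (later first): Leclerc (Mar 13, 2020) before Achebe (Sep 10, 2014) before Reyes (Sep 28, 2011) before Marino (Oct 21, 2010) before Fontaine (Jun 3, 2010).
Among Drummond, Castillo and Harlow, shift-lead qualified before not shift-lead qualified: Drummond (shift-lead qualified) before Castillo and Harlow (not shift-lead qualified).
Castillo and Harlow both have employee number 3921, so the next rule applies.
Among Castillo and Harlow, by classification seniority date (later first): Castillo (Sep 2, 2011) before Harlow (Apr 18, 2011).
Full order: Leclerc, Achebe, Reyes, Marino, Fontaine, Drummond, Castillo, Harlow.

Leclerc, Achebe, Reyes, Marino, Fontaine, Drummond, Castillo, Harlow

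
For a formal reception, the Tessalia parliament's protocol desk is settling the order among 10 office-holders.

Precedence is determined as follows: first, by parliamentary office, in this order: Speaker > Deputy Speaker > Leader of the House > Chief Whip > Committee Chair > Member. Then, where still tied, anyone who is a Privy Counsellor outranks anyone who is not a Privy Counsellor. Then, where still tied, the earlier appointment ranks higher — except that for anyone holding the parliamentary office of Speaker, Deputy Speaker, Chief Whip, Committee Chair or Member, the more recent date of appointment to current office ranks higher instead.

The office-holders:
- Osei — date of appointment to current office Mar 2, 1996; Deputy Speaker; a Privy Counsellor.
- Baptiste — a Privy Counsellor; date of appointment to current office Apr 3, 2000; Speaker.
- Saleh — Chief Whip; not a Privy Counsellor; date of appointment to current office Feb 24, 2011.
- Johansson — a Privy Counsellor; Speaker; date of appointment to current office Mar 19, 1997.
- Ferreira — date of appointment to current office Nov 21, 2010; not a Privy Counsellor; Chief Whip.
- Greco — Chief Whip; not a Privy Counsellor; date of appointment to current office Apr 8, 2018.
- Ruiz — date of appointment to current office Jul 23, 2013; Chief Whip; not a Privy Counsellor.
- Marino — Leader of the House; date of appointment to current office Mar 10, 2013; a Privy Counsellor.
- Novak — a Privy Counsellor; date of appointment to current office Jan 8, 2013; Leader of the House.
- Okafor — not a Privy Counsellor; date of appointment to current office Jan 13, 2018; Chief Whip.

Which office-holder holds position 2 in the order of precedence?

Johansson

By parliamentary office: Baptiste and Johansson (Speaker); then Osei (Deputy Speaker); then Novak and Marino (Leader of the House); then Greco, Okafor, Ruiz, Saleh and Ferreira (Chief Whip).
Baptiste and Johansson are each a Privy Counsellor, so the next rule applies.
Among Baptiste and Johansson, by date of appointment to current office (later first) (reversed rule for this group): Baptiste (Apr 3, 2000) before Johansson (Mar 19, 1997).
Novak and Marino are each a Privy Counsellor, so the next rule applies.
Among Novak and Marino, by date of appointment to current office (earlier first): Novak (Jan 8, 2013) before Marino (Mar 10, 2013).
Greco, Okafor, Ruiz, Saleh and Ferreira are each not a Privy Counsellor, so the next rule applies.
Among Greco, Okafor, Ruiz, Saleh and Ferreira, by date of appointment to current office (later first) (reversed rule for this group): Greco (Apr 8, 2018) before Okafor (Jan 13, 2018) before Ruiz (Jul 23, 2013) before Saleh (Feb 24, 2011) before Ferreira (Nov 21, 2010).
Order: Baptiste, Johansson, Osei, Novak, Marino, Greco, Okafor, Ruiz, Saleh, Ferreira.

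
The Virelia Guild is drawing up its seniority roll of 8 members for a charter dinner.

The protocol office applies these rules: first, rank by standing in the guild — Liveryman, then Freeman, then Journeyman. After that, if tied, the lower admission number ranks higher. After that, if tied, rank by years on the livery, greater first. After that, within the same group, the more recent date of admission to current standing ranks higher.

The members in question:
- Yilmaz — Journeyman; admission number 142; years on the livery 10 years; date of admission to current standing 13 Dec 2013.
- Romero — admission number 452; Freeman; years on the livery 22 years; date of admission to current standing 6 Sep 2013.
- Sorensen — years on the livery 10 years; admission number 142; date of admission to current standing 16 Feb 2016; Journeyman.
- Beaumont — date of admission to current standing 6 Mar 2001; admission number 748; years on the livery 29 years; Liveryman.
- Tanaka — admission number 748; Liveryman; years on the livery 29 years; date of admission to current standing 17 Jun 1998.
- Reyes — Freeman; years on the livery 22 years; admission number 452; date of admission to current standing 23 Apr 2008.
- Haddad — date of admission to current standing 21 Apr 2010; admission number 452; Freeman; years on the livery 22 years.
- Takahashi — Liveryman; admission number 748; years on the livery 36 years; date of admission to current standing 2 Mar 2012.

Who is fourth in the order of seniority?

By standing in the guild: Takahashi, Beaumont and Tanaka (Liveryman); then Romero, Haddad and Reyes (Freeman); then Sorensen and Yilmaz (Journeyman).
Takahashi, Beaumont and Tanaka all have admission number 748, so the next rule applies.
Among Takahashi, Beaumont and Tanaka, by years on the livery (higher first): Takahashi (36 years) before Beaumont and Tanaka (29 years).
Among Beaumont and Tanaka, by date of admission to current standing (later first): Beaumont (6 Mar 2001) before Tanaka (17 Jun 1998).
Romero, Haddad and Reyes all have admission number 452, so the next rule applies.
Romero, Haddad and Reyes all have years on the livery 22 years, so the next rule applies.
Among Romero, Haddad and Reyes, by date of admission to current standing (later first): Romero (6 Sep 2013) before Haddad (21 Apr 2010) before Reyes (23 Apr 2008).
Sorensen and Yilmaz both have admission number 142, so the next rule applies.
Sorensen and Yilmaz both have years on the livery 10 years, so the next rule applies.
Among Sorensen and Yilmaz, by date of admission to current standing (later first): Sorensen (16 Feb 2016) before Yilmaz (13 Dec 2013).
Order: Takahashi, Beaumont, Tanaka, Romero, Haddad, Reyes, Sorensen, Yilmaz.

Romero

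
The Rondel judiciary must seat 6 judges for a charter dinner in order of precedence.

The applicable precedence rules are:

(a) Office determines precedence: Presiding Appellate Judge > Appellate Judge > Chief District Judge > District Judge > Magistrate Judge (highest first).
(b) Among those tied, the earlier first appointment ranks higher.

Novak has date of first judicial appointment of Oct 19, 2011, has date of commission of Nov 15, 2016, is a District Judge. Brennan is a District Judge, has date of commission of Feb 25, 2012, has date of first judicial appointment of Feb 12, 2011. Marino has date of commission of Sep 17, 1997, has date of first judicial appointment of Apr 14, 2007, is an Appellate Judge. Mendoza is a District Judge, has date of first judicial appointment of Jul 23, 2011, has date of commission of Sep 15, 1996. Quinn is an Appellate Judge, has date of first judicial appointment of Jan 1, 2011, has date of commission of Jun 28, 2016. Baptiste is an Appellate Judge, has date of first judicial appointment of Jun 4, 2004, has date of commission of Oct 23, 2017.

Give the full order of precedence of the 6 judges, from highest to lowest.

By office: Baptiste, Marino and Quinn (Appellate Judge); then Brennan, Mendoza and Novak (District Judge).
Among Baptiste, Marino and Quinn, by date of first judicial appointment (earlier first): Baptiste (Jun 4, 2004) before Marino (Apr 14, 2007) before Quinn (Jan 1, 2011).
Among Brennan, Mendoza and Novak, by date of first judicial appointment (earlier first): Brennan (Feb 12, 2011) before Mendoza (Jul 23, 2011) before Novak (Oct 19, 2011).
Full order: Baptiste, Marino, Quinn, Brennan, Mendoza, Novak.

Baptiste, Marino, Quinn, Brennan, Mendoza, Novak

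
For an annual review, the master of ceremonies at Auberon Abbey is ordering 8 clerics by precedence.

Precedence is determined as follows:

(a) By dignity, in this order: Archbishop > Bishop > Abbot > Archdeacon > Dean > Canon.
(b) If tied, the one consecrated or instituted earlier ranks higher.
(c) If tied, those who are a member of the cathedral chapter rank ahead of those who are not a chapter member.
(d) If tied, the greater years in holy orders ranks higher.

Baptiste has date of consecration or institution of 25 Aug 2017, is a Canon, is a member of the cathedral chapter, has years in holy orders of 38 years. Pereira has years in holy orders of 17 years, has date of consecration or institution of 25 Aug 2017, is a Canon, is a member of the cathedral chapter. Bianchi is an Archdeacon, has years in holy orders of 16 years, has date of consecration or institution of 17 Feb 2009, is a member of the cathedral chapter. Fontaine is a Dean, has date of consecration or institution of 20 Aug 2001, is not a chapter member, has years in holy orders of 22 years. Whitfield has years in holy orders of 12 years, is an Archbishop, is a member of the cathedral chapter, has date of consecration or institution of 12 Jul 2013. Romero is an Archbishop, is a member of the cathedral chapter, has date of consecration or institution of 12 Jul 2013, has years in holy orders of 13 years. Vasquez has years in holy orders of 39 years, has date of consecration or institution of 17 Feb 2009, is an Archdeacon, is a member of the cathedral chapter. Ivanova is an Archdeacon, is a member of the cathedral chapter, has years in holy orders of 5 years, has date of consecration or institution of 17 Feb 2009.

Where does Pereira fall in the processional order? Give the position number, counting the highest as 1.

By dignity: Romero and Whitfield (Archbishop); then Vasquez, Bianchi and Ivanova (Archdeacon); then Fontaine (Dean); then Baptiste and Pereira (Canon).
Romero and Whitfield both have date of consecration or institution 12 Jul 2013, so the next rule applies.
Romero and Whitfield are each a member of the cathedral chapter, so the next rule applies.
Among Romero and Whitfield, by years in holy orders (higher first): Romero (13 years) before Whitfield (12 years).
Vasquez, Bianchi and Ivanova all have date of consecration or institution 17 Feb 2009, so the next rule applies.
Vasquez, Bianchi and Ivanova are each a member of the cathedral chapter, so the next rule applies.
Among Vasquez, Bianchi and Ivanova, by years in holy orders (higher first): Vasquez (39 years) before Bianchi (16 years) before Ivanova (5 years).
Baptiste and Pereira both have date of consecration or institution 25 Aug 2017, so the next rule applies.
Baptiste and Pereira are each a member of the cathedral chapter, so the next rule applies.
Among Baptiste and Pereira, by years in holy orders (higher first): Baptiste (38 years) before Pereira (17 years).
Order: Romero, Whitfield, Vasquez, Bianchi, Ivanova, Fontaine, Baptiste, Pereira. So position 8.

8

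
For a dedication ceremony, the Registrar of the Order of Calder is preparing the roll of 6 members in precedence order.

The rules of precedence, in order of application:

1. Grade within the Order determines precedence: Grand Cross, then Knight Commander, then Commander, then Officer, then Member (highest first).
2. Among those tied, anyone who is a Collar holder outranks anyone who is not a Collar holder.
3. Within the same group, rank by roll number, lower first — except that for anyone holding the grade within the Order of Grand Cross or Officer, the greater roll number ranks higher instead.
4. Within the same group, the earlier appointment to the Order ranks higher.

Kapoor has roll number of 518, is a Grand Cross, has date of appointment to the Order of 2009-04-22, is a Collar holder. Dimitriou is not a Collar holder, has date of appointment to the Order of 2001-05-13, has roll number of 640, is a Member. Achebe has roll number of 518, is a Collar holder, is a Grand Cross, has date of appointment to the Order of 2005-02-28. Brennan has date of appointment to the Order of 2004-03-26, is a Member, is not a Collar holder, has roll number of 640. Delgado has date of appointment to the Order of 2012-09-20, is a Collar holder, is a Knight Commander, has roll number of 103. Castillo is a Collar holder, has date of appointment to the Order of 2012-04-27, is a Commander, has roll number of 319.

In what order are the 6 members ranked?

Achebe, Kapoor, Delgado, Castillo, Dimitriou, Brennan

By grade within the Order: Achebe and Kapoor (Grand Cross); then Delgado (Knight Commander); then Castillo (Commander); then Dimitriou and Brennan (Member).
Achebe and Kapoor are each a Collar holder, so the next rule applies.
Achebe and Kapoor both have roll number 518, so the next rule applies.
Among Achebe and Kapoor, by date of appointment to the Order (earlier first): Achebe (2005-02-28) before Kapoor (2009-04-22).
Dimitriou and Brennan are each not a Collar holder, so the next rule applies.
Dimitriou and Brennan both have roll number 640, so the next rule applies.
Among Dimitriou and Brennan, by date of appointment to the Order (earlier first): Dimitriou (2001-05-13) before Brennan (2004-03-26).
Full order: Achebe, Kapoor, Delgado, Castillo, Dimitriou, Brennan.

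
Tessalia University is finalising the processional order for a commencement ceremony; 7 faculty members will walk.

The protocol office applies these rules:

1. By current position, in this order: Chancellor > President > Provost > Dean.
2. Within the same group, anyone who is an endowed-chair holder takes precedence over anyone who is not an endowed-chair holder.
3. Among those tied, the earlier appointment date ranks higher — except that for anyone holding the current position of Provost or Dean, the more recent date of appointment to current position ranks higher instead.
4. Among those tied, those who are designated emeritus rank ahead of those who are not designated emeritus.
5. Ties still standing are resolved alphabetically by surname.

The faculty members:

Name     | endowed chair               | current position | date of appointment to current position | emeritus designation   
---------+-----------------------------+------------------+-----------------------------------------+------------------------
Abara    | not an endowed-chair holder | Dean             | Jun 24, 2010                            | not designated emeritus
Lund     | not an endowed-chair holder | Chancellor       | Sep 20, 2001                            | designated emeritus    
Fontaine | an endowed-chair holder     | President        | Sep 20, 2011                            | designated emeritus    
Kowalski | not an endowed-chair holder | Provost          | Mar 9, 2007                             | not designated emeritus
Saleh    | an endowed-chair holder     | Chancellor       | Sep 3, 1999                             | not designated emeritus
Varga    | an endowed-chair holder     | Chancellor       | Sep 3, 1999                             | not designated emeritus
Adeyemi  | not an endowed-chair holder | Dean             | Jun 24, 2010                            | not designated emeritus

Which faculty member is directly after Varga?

By current position: Saleh, Varga and Lund (Chancellor); then Fontaine (President); then Kowalski (Provost); then Abara and Adeyemi (Dean).
Among Saleh, Varga and Lund, an endowed-chair holder before not an endowed-chair holder: Saleh and Varga (an endowed-chair holder) before Lund (not an endowed-chair holder).
Saleh and Varga both have date of appointment to current position Sep 3, 1999, so the next rule applies.
Saleh and Varga are each not designated emeritus, so the next rule applies.
Among Saleh and Varga, alphabetically by surname: Saleh before Varga.
Abara and Adeyemi are each not an endowed-chair holder, so the next rule applies.
Abara and Adeyemi both have date of appointment to current position Jun 24, 2010, so the next rule applies.
Abara and Adeyemi are each not designated emeritus, so the next rule applies.
Among Abara and Adeyemi, alphabetically by surname: Abara before Adeyemi.
Order: Saleh, Varga, Lund, Fontaine, Kowalski, Abara, Adeyemi.

Lund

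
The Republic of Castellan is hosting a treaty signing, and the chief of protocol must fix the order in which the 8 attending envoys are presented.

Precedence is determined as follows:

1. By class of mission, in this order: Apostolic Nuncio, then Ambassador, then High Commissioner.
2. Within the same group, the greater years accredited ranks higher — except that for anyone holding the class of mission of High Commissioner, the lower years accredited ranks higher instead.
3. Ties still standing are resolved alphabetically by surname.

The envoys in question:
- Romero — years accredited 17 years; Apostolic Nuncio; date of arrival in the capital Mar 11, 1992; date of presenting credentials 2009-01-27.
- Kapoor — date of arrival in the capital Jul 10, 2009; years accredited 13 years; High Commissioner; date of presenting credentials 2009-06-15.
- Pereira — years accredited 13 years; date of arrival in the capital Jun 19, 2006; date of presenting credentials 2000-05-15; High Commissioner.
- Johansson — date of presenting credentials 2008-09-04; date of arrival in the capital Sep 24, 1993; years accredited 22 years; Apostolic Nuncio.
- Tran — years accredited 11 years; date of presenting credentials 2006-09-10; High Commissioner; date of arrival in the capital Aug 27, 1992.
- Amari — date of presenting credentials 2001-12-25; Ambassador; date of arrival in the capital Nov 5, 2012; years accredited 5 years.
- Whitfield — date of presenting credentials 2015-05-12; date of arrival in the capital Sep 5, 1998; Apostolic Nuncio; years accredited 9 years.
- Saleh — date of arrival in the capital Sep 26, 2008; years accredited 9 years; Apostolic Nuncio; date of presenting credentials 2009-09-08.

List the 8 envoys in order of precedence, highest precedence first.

Johansson, Romero, Saleh, Whitfield, Amari, Tran, Kapoor, Pereira

By class of mission: Johansson, Romero, Saleh and Whitfield (Apostolic Nuncio); then Amari (Ambassador); then Tran, Kapoor and Pereira (High Commissioner).
Among Johansson, Romero, Saleh and Whitfield, by years accredited (higher first): Johansson (22 years) before Romero (17 years) before Saleh and Whitfield (9 years).
Among Saleh and Whitfield, alphabetically by surname: Saleh before Whitfield.
Among Tran, Kapoor and Pereira, by years accredited (lower first) (reversed rule for this group): Tran (11 years) before Kapoor and Pereira (13 years).
Among Kapoor and Pereira, alphabetically by surname: Kapoor before Pereira.
Full order: Johansson, Romero, Saleh, Whitfield, Amari, Tran, Kapoor, Pereira.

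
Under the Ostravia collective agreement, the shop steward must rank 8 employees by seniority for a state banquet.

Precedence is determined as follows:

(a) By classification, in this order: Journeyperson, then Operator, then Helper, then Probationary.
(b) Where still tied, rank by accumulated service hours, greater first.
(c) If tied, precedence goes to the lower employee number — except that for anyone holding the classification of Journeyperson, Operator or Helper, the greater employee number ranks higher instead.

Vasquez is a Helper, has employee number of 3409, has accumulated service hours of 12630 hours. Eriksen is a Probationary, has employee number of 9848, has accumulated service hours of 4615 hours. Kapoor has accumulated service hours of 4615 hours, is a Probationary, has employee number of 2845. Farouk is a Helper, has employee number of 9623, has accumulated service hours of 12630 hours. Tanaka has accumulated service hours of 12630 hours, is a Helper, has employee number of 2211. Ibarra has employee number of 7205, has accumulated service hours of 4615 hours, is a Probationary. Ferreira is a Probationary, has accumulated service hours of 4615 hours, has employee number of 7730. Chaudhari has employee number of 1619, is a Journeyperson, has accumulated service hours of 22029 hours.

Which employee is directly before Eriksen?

By classification: Chaudhari (Journeyperson); then Farouk, Vasquez and Tanaka (Helper); then Kapoor, Ibarra, Ferreira and Eriksen (Probationary).
Farouk, Vasquez and Tanaka all have accumulated service hours 12630 hours, so the next rule applies.
Among Farouk, Vasquez and Tanaka, by employee number (higher first) (reversed rule for this group): Farouk (9623) before Vasquez (3409) before Tanaka (2211).
Kapoor, Ibarra, Ferreira and Eriksen all have accumulated service hours 4615 hours, so the next rule applies.
Among Kapoor, Ibarra, Ferreira and Eriksen, by employee number (lower first): Kapoor (2845) before Ibarra (7205) before Ferreira (7730) before Eriksen (9848).
Order: Chaudhari, Farouk, Vasquez, Tanaka, Kapoor, Ibarra, Ferreira, Eriksen.

Ferreira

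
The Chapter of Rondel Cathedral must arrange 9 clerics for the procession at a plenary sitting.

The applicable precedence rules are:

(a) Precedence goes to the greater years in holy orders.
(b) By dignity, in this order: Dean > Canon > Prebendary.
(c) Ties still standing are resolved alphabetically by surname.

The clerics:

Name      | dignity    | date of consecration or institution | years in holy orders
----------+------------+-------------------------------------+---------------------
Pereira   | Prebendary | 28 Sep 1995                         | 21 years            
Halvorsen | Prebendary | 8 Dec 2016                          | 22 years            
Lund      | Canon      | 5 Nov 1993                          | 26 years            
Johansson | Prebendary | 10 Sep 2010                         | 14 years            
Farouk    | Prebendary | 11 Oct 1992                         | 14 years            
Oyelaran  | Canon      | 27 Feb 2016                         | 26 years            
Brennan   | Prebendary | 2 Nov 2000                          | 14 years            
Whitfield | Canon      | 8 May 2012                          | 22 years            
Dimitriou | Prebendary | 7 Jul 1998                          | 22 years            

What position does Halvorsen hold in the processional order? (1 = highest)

5

By years in holy orders (higher first): Lund and Oyelaran (both 26 years); then Whitfield, Dimitriou and Halvorsen (each 22 years); then Pereira (21 years); then Brennan, Farouk and Johansson (each 14 years).
Lund and Oyelaran are each Canon, so the next rule applies.
Among Lund and Oyelaran, alphabetically by surname: Lund before Oyelaran.
Among Whitfield, Dimitriou and Halvorsen, by dignity: Whitfield (Canon) before Dimitriou and Halvorsen (Prebendary).
Among Dimitriou and Halvorsen, alphabetically by surname: Dimitriou before Halvorsen.
Brennan, Farouk and Johansson are each Prebendary, so the next rule applies.
Among Brennan, Farouk and Johansson, alphabetically by surname: Brennan before Farouk before Johansson.
Order: Lund, Oyelaran, Whitfield, Dimitriou, Halvorsen, Pereira, Brennan, Farouk, Johansson. So position 5.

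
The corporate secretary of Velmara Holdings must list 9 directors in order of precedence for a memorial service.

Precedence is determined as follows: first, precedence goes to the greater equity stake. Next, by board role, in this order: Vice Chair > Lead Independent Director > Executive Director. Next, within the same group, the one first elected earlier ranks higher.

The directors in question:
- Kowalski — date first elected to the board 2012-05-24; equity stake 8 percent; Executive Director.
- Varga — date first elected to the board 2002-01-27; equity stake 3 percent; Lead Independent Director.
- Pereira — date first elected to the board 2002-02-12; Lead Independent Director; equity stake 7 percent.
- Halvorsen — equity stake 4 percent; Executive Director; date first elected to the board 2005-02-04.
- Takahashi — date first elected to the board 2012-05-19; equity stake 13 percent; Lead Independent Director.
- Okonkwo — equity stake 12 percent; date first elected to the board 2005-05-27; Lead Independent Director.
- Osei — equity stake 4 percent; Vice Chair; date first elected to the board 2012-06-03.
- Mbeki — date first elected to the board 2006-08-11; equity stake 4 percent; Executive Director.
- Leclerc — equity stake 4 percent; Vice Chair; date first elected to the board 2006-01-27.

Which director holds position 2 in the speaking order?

Okonkwo

By equity stake (higher first): Takahashi (13 percent); then Okonkwo (12 percent); then Kowalski (8 percent); then Pereira (7 percent); then Leclerc, Osei, Halvorsen and Mbeki (each 4 percent); then Varga (3 percent).
Among Leclerc, Osei, Halvorsen and Mbeki, by board role: Leclerc and Osei (Vice Chair) before Halvorsen and Mbeki (Executive Director).
Among Leclerc and Osei, by date first elected to the board (earlier first): Leclerc (2006-01-27) before Osei (2012-06-03).
Among Halvorsen and Mbeki, by date first elected to the board (earlier first): Halvorsen (2005-02-04) before Mbeki (2006-08-11).
Order: Takahashi, Okonkwo, Kowalski, Pereira, Leclerc, Osei, Halvorsen, Mbeki, Varga.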